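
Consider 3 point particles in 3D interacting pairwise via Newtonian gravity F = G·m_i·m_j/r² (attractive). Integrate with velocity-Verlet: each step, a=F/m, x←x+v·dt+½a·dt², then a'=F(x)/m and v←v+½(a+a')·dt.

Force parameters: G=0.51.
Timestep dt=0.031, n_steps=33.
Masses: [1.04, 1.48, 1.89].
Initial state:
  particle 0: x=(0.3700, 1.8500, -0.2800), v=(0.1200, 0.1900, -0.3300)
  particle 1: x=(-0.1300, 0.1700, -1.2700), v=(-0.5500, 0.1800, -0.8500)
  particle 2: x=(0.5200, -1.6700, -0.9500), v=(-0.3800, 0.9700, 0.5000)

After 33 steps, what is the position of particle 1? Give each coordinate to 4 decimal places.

(-0.6214, 0.2865, -2.0495)

step 0: x0=(0.3700, 1.8500, -0.2800) x1=(-0.1300, 0.1700, -1.2700) x2=(0.5200, -1.6700, -0.9500)
step 1: x0=(0.3737, 1.8558, -0.2903) x1=(-0.1470, 0.1755, -1.2963) x2=(0.5082, -1.6398, -0.9345)
step 2: x0=(0.3774, 1.8613, -0.3007) x1=(-0.1639, 0.1809, -1.3225) x2=(0.4963, -1.6094, -0.9190)
step 3: x0=(0.3810, 1.8667, -0.3111) x1=(-0.1806, 0.1862, -1.3486) x2=(0.4844, -1.5788, -0.9036)
step 4: x0=(0.3845, 1.8718, -0.3217) x1=(-0.1973, 0.1914, -1.3745) x2=(0.4724, -1.5480, -0.8882)
step 5: x0=(0.3881, 1.8767, -0.3324) x1=(-0.2138, 0.1964, -1.4004) x2=(0.4603, -1.5170, -0.8729)
step 6: x0=(0.3915, 1.8814, -0.3432) x1=(-0.2302, 0.2013, -1.4261) x2=(0.4481, -1.4857, -0.8576)
step 7: x0=(0.3950, 1.8859, -0.3541) x1=(-0.2465, 0.2060, -1.4517) x2=(0.4359, -1.4542, -0.8423)
step 8: x0=(0.3983, 1.8902, -0.3650) x1=(-0.2627, 0.2107, -1.4771) x2=(0.4236, -1.4225, -0.8271)
step 9: x0=(0.4017, 1.8943, -0.3761) x1=(-0.2787, 0.2152, -1.5024) x2=(0.4113, -1.3906, -0.8120)
step 10: x0=(0.4049, 1.8981, -0.3873) x1=(-0.2946, 0.2195, -1.5275) x2=(0.3988, -1.3585, -0.7970)
step 11: x0=(0.4082, 1.9018, -0.3985) x1=(-0.3103, 0.2237, -1.5525) x2=(0.3863, -1.3261, -0.7820)
step 12: x0=(0.4113, 1.9052, -0.4099) x1=(-0.3260, 0.2278, -1.5773) x2=(0.3737, -1.2935, -0.7671)
step 13: x0=(0.4145, 1.9085, -0.4213) x1=(-0.3415, 0.2318, -1.6019) x2=(0.3610, -1.2607, -0.7523)
step 14: x0=(0.4175, 1.9115, -0.4329) x1=(-0.3568, 0.2356, -1.6263) x2=(0.3483, -1.2277, -0.7375)
step 15: x0=(0.4206, 1.9143, -0.4445) x1=(-0.3720, 0.2393, -1.6506) x2=(0.3354, -1.1944, -0.7229)
step 16: x0=(0.4235, 1.9169, -0.4562) x1=(-0.3871, 0.2428, -1.6746) x2=(0.3225, -1.1610, -0.7084)
step 17: x0=(0.4264, 1.9193, -0.4680) x1=(-0.4020, 0.2463, -1.6985) x2=(0.3095, -1.1273, -0.6940)
step 18: x0=(0.4293, 1.9215, -0.4799) x1=(-0.4168, 0.2495, -1.7222) x2=(0.2964, -1.0934, -0.6797)
step 19: x0=(0.4320, 1.9235, -0.4919) x1=(-0.4314, 0.2527, -1.7456) x2=(0.2833, -1.0593, -0.6655)
step 20: x0=(0.4348, 1.9253, -0.5040) x1=(-0.4459, 0.2558, -1.7689) x2=(0.2701, -1.0250, -0.6514)
step 21: x0=(0.4374, 1.9269, -0.5161) x1=(-0.4603, 0.2587, -1.7919) x2=(0.2567, -0.9905, -0.6375)
step 22: x0=(0.4400, 1.9283, -0.5283) x1=(-0.4745, 0.2615, -1.8147) x2=(0.2433, -0.9558, -0.6236)
step 23: x0=(0.4426, 1.9294, -0.5406) x1=(-0.4885, 0.2642, -1.8372) x2=(0.2299, -0.9208, -0.6100)
step 24: x0=(0.4450, 1.9304, -0.5530) x1=(-0.5024, 0.2668, -1.8595) x2=(0.2163, -0.8857, -0.5964)
step 25: x0=(0.4475, 1.9311, -0.5655) x1=(-0.5162, 0.2694, -1.8816) x2=(0.2027, -0.8504, -0.5830)
step 26: x0=(0.4498, 1.9316, -0.5780) x1=(-0.5298, 0.2718, -1.9035) x2=(0.1890, -0.8149, -0.5698)
step 27: x0=(0.4521, 1.9319, -0.5907) x1=(-0.5433, 0.2741, -1.9251) x2=(0.1752, -0.7792, -0.5567)
step 28: x0=(0.4543, 1.9320, -0.6033) x1=(-0.5567, 0.2763, -1.9464) x2=(0.1614, -0.7434, -0.5437)
step 29: x0=(0.4564, 1.9319, -0.6161) x1=(-0.5699, 0.2785, -1.9676) x2=(0.1475, -0.7073, -0.5309)
step 30: x0=(0.4585, 1.9315, -0.6289) x1=(-0.5830, 0.2806, -1.9884) x2=(0.1335, -0.6711, -0.5183)
step 31: x0=(0.4605, 1.9310, -0.6418) x1=(-0.5959, 0.2826, -2.0090) x2=(0.1194, -0.6346, -0.5058)
step 32: x0=(0.4624, 1.9302, -0.6548) x1=(-0.6087, 0.2846, -2.0294) x2=(0.1053, -0.5981, -0.4935)
step 33: x0=(0.4643, 1.9291, -0.6678) x1=(-0.6214, 0.2865, -2.0495) x2=(0.0911, -0.5613, -0.4814)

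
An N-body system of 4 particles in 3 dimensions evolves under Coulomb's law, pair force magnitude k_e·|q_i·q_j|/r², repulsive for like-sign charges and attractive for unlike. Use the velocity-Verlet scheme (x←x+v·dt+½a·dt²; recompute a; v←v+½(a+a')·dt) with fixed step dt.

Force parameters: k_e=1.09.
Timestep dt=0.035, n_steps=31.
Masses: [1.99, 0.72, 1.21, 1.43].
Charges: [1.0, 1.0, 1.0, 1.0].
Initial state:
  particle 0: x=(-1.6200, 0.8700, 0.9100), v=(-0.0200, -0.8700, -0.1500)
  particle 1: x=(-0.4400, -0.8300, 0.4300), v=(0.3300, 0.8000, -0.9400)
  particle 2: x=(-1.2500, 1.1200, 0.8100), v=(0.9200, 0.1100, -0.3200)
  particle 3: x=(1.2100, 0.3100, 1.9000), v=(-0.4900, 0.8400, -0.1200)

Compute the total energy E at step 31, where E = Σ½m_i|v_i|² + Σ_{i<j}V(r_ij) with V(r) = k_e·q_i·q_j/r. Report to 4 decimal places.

7.2203

step 0: x0=(-1.6200, 0.8700, 0.9100) x1=(-0.4400, -0.8300, 0.4300) x2=(-1.2500, 1.1200, 0.8100) x3=(1.2100, 0.3100, 1.9000)
step 1: x0=(-1.6221, 0.8387, 0.9051) x1=(-0.4284, -0.8024, 0.3969) x2=(-1.2158, 1.1254, 0.7982) x3=(1.1930, 0.3394, 1.8959)
step 2: x0=(-1.6264, 0.8062, 0.9008) x1=(-0.4165, -0.7757, 0.3635) x2=(-1.1784, 1.1335, 0.7855) x3=(1.1763, 0.3688, 1.8919)
step 3: x0=(-1.6325, 0.7725, 0.8969) x1=(-0.4045, -0.7498, 0.3297) x2=(-1.1385, 1.1438, 0.7721) x3=(1.1599, 0.3983, 1.8882)
step 4: x0=(-1.6401, 0.7380, 0.8933) x1=(-0.3922, -0.7248, 0.2955) x2=(-1.0966, 1.1561, 0.7582) x3=(1.1438, 0.4277, 1.8846)
step 5: x0=(-1.6489, 0.7027, 0.8901) x1=(-0.3796, -0.7006, 0.2608) x2=(-1.0532, 1.1700, 0.7438) x3=(1.1280, 0.4572, 1.8812)
step 6: x0=(-1.6588, 0.6670, 0.8871) x1=(-0.3668, -0.6773, 0.2257) x2=(-1.0086, 1.1853, 0.7290) x3=(1.1126, 0.4867, 1.8780)
step 7: x0=(-1.6696, 0.6307, 0.8843) x1=(-0.3538, -0.6549, 0.1902) x2=(-0.9631, 1.2018, 0.7139) x3=(1.0974, 0.5163, 1.8750)
step 8: x0=(-1.6812, 0.5941, 0.8816) x1=(-0.3404, -0.6334, 0.1541) x2=(-0.9168, 1.2195, 0.6986) x3=(1.0826, 0.5458, 1.8722)
step 9: x0=(-1.6935, 0.5572, 0.8792) x1=(-0.3267, -0.6127, 0.1176) x2=(-0.8699, 1.2381, 0.6830) x3=(1.0680, 0.5754, 1.8697)
step 10: x0=(-1.7064, 0.5201, 0.8769) x1=(-0.3128, -0.5929, 0.0806) x2=(-0.8225, 1.2576, 0.6673) x3=(1.0538, 0.6050, 1.8673)
step 11: x0=(-1.7199, 0.4827, 0.8747) x1=(-0.2985, -0.5739, 0.0430) x2=(-0.7748, 1.2779, 0.6514) x3=(1.0399, 0.6346, 1.8652)
step 12: x0=(-1.7339, 0.4452, 0.8726) x1=(-0.2839, -0.5557, 0.0048) x2=(-0.7267, 1.2990, 0.6353) x3=(1.0264, 0.6642, 1.8633)
step 13: x0=(-1.7484, 0.4075, 0.8707) x1=(-0.2690, -0.5383, -0.0339) x2=(-0.6785, 1.3208, 0.6191) x3=(1.0131, 0.6939, 1.8617)
step 14: x0=(-1.7633, 0.3696, 0.8688) x1=(-0.2538, -0.5217, -0.0731) x2=(-0.6300, 1.3432, 0.6028) x3=(1.0002, 0.7236, 1.8603)
step 15: x0=(-1.7787, 0.3317, 0.8671) x1=(-0.2382, -0.5059, -0.1129) x2=(-0.5815, 1.3663, 0.5863) x3=(0.9876, 0.7533, 1.8591)
step 16: x0=(-1.7944, 0.2936, 0.8655) x1=(-0.2224, -0.4908, -0.1534) x2=(-0.5328, 1.3900, 0.5697) x3=(0.9753, 0.7830, 1.8582)
step 17: x0=(-1.8105, 0.2554, 0.8639) x1=(-0.2063, -0.4764, -0.1943) x2=(-0.4841, 1.4142, 0.5530) x3=(0.9633, 0.8127, 1.8576)
step 18: x0=(-1.8270, 0.2172, 0.8625) x1=(-0.1898, -0.4627, -0.2359) x2=(-0.4354, 1.4390, 0.5361) x3=(0.9517, 0.8424, 1.8573)
step 19: x0=(-1.8438, 0.1788, 0.8612) x1=(-0.1731, -0.4496, -0.2781) x2=(-0.3866, 1.4643, 0.5191) x3=(0.9403, 0.8722, 1.8572)
step 20: x0=(-1.8609, 0.1404, 0.8599) x1=(-0.1561, -0.4372, -0.3208) x2=(-0.3379, 1.4901, 0.5019) x3=(0.9292, 0.9020, 1.8575)
step 21: x0=(-1.8783, 0.1019, 0.8587) x1=(-0.1389, -0.4254, -0.3641) x2=(-0.2892, 1.5164, 0.4846) x3=(0.9185, 0.9318, 1.8580)
step 22: x0=(-1.8960, 0.0633, 0.8576) x1=(-0.1214, -0.4142, -0.4080) x2=(-0.2405, 1.5432, 0.4672) x3=(0.9080, 0.9615, 1.8588)
step 23: x0=(-1.9139, 0.0246, 0.8566) x1=(-0.1037, -0.4035, -0.4524) x2=(-0.1918, 1.5704, 0.4495) x3=(0.8978, 0.9913, 1.8600)
step 24: x0=(-1.9321, -0.0141, 0.8557) x1=(-0.0858, -0.3933, -0.4974) x2=(-0.1432, 1.5981, 0.4317) x3=(0.8879, 1.0211, 1.8615)
step 25: x0=(-1.9505, -0.0529, 0.8548) x1=(-0.0676, -0.3837, -0.5429) x2=(-0.0947, 1.6261, 0.4137) x3=(0.8783, 1.0509, 1.8633)
step 26: x0=(-1.9692, -0.0918, 0.8540) x1=(-0.0492, -0.3746, -0.5889) x2=(-0.0462, 1.6547, 0.3956) x3=(0.8689, 1.0807, 1.8654)
step 27: x0=(-1.9881, -0.1308, 0.8532) x1=(-0.0307, -0.3659, -0.6355) x2=(0.0023, 1.6836, 0.3772) x3=(0.8598, 1.1105, 1.8679)
step 28: x0=(-2.0072, -0.1698, 0.8526) x1=(-0.0120, -0.3577, -0.6825) x2=(0.0507, 1.7129, 0.3586) x3=(0.8510, 1.1403, 1.8707)
step 29: x0=(-2.0265, -0.2090, 0.8519) x1=(0.0069, -0.3499, -0.7301) x2=(0.0991, 1.7425, 0.3398) x3=(0.8423, 1.1700, 1.8739)
step 30: x0=(-2.0459, -0.2481, 0.8514) x1=(0.0260, -0.3425, -0.7781) x2=(0.1474, 1.7726, 0.3208) x3=(0.8339, 1.1998, 1.8774)
step 31: x0=(-2.0656, -0.2874, 0.8509) x1=(0.0451, -0.3354, -0.8266) x2=(0.1957, 1.8030, 0.3015) x3=(0.8256, 1.2295, 1.8813)
step 0 velocities: v0=(-0.0200, -0.8700, -0.1500) v1=(0.3300, 0.8000, -0.9400) v2=(0.9200, 0.1100, -0.3200) v3=(-0.4900, 0.8400, -0.1200)
step 0: KE=2.6314, PE=4.5868, E=7.2182
step 31 velocities: v0=(-0.5640, -1.1226, -0.0138) v1=(0.5502, 0.1951, -1.3924) v2=(1.3792, 0.8741, -0.5534) v3=(-0.2323, 0.8495, 0.1157)
step 31: KE=4.7539, PE=2.4664, E=7.2203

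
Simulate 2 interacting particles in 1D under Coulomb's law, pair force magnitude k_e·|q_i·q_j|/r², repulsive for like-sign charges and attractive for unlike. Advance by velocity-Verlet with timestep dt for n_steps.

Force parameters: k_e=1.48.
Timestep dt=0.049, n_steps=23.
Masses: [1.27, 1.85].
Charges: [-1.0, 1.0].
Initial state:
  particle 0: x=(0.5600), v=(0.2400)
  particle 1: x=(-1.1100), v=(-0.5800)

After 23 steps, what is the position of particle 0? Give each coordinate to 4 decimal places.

step 0: x0=(0.5600) x1=(-1.1100)
step 1: x0=(0.5713) x1=(-1.1381)
step 2: x0=(0.5816) x1=(-1.1655)
step 3: x0=(0.5909) x1=(-1.1923)
step 4: x0=(0.5994) x1=(-1.2185)
step 5: x0=(0.6071) x1=(-1.2441)
step 6: x0=(0.6139) x1=(-1.2691)
step 7: x0=(0.6200) x1=(-1.2936)
step 8: x0=(0.6253) x1=(-1.3176)
step 9: x0=(0.6298) x1=(-1.3411)
step 10: x0=(0.6337) x1=(-1.3640)
step 11: x0=(0.6368) x1=(-1.3865)
step 12: x0=(0.6392) x1=(-1.4085)
step 13: x0=(0.6410) x1=(-1.4301)
step 14: x0=(0.6421) x1=(-1.4512)
step 15: x0=(0.6426) x1=(-1.4719)
step 16: x0=(0.6425) x1=(-1.4922)
step 17: x0=(0.6417) x1=(-1.5120)
step 18: x0=(0.6403) x1=(-1.5314)
step 19: x0=(0.6384) x1=(-1.5504)
step 20: x0=(0.6359) x1=(-1.5690)
step 21: x0=(0.6327) x1=(-1.5872)
step 22: x0=(0.6291) x1=(-1.6050)
step 23: x0=(0.6248) x1=(-1.6225)

(0.6248)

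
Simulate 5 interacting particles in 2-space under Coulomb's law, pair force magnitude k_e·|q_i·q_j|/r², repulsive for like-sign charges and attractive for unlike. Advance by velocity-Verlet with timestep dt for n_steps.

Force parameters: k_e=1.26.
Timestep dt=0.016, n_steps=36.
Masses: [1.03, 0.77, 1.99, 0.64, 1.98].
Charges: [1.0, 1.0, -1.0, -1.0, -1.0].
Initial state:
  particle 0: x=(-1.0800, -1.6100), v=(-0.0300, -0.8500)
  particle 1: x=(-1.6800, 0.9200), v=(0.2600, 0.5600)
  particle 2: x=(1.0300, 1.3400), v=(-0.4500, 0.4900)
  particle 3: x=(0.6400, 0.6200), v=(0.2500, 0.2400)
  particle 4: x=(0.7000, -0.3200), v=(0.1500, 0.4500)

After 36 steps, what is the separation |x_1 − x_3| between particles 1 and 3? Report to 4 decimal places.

1.9874

step 0: x0=(-1.0800, -1.6100) x1=(-1.6800, 0.9200) x2=(1.0300, 1.3400) x3=(0.6400, 0.6200) x4=(0.7000, -0.3200)
step 1: x0=(-1.0804, -1.6236) x1=(-1.6758, 0.9290) x2=(1.0228, 1.3480) x3=(0.6437, 0.6238) x4=(0.7024, -0.3129)
step 2: x0=(-1.0808, -1.6371) x1=(-1.6713, 0.9380) x2=(1.0158, 1.3562) x3=(0.6470, 0.6274) x4=(0.7047, -0.3061)
step 3: x0=(-1.0810, -1.6506) x1=(-1.6668, 0.9470) x2=(1.0088, 1.3647) x3=(0.6497, 0.6309) x4=(0.7070, -0.2995)
step 4: x0=(-1.0811, -1.6640) x1=(-1.6620, 0.9561) x2=(1.0020, 1.3734) x3=(0.6519, 0.6343) x4=(0.7092, -0.2932)
step 5: x0=(-1.0812, -1.6775) x1=(-1.6571, 0.9652) x2=(0.9952, 1.3824) x3=(0.6536, 0.6375) x4=(0.7114, -0.2871)
step 6: x0=(-1.0811, -1.6908) x1=(-1.6520, 0.9743) x2=(0.9884, 1.3917) x3=(0.6549, 0.6406) x4=(0.7136, -0.2813)
step 7: x0=(-1.0810, -1.7041) x1=(-1.6467, 0.9834) x2=(0.9818, 1.4012) x3=(0.6557, 0.6436) x4=(0.7157, -0.2758)
step 8: x0=(-1.0808, -1.7174) x1=(-1.6413, 0.9926) x2=(0.9753, 1.4110) x3=(0.6560, 0.6464) x4=(0.7178, -0.2705)
step 9: x0=(-1.0804, -1.7306) x1=(-1.6356, 1.0018) x2=(0.9688, 1.4211) x3=(0.6559, 0.6492) x4=(0.7198, -0.2654)
step 10: x0=(-1.0800, -1.7438) x1=(-1.6298, 1.0110) x2=(0.9623, 1.4314) x3=(0.6553, 0.6518) x4=(0.7218, -0.2606)
step 11: x0=(-1.0795, -1.7569) x1=(-1.6239, 1.0203) x2=(0.9560, 1.4419) x3=(0.6543, 0.6543) x4=(0.7238, -0.2561)
step 12: x0=(-1.0790, -1.7700) x1=(-1.6177, 1.0295) x2=(0.9497, 1.4528) x3=(0.6529, 0.6568) x4=(0.7257, -0.2518)
step 13: x0=(-1.0783, -1.7831) x1=(-1.6114, 1.0388) x2=(0.9434, 1.4638) x3=(0.6511, 0.6591) x4=(0.7276, -0.2478)
step 14: x0=(-1.0776, -1.7961) x1=(-1.6048, 1.0481) x2=(0.9373, 1.4751) x3=(0.6488, 0.6614) x4=(0.7294, -0.2440)
step 15: x0=(-1.0768, -1.8090) x1=(-1.5981, 1.0574) x2=(0.9311, 1.4867) x3=(0.6462, 0.6637) x4=(0.7312, -0.2405)
step 16: x0=(-1.0759, -1.8219) x1=(-1.5912, 1.0668) x2=(0.9250, 1.4985) x3=(0.6431, 0.6658) x4=(0.7330, -0.2373)
step 17: x0=(-1.0749, -1.8348) x1=(-1.5842, 1.0761) x2=(0.9190, 1.5106) x3=(0.6396, 0.6680) x4=(0.7348, -0.2343)
step 18: x0=(-1.0738, -1.8476) x1=(-1.5769, 1.0855) x2=(0.9129, 1.5228) x3=(0.6358, 0.6701) x4=(0.7365, -0.2316)
step 19: x0=(-1.0727, -1.8604) x1=(-1.5694, 1.0949) x2=(0.9070, 1.5353) x3=(0.6315, 0.6722) x4=(0.7383, -0.2291)
step 20: x0=(-1.0715, -1.8731) x1=(-1.5618, 1.1042) x2=(0.9010, 1.5481) x3=(0.6269, 0.6743) x4=(0.7400, -0.2269)
step 21: x0=(-1.0703, -1.8858) x1=(-1.5540, 1.1136) x2=(0.8951, 1.5610) x3=(0.6219, 0.6764) x4=(0.7416, -0.2249)
step 22: x0=(-1.0689, -1.8984) x1=(-1.5459, 1.1231) x2=(0.8892, 1.5742) x3=(0.6165, 0.6785) x4=(0.7433, -0.2232)
step 23: x0=(-1.0675, -1.9110) x1=(-1.5377, 1.1325) x2=(0.8834, 1.5876) x3=(0.6107, 0.6807) x4=(0.7449, -0.2217)
step 24: x0=(-1.0660, -1.9235) x1=(-1.5293, 1.1419) x2=(0.8776, 1.6012) x3=(0.6045, 0.6829) x4=(0.7466, -0.2205)
step 25: x0=(-1.0645, -1.9360) x1=(-1.5206, 1.1513) x2=(0.8718, 1.6150) x3=(0.5980, 0.6851) x4=(0.7482, -0.2196)
step 26: x0=(-1.0628, -1.9484) x1=(-1.5118, 1.1608) x2=(0.8660, 1.6290) x3=(0.5911, 0.6874) x4=(0.7498, -0.2188)
step 27: x0=(-1.0612, -1.9608) x1=(-1.5028, 1.1702) x2=(0.8602, 1.6432) x3=(0.5838, 0.6898) x4=(0.7514, -0.2184)
step 28: x0=(-1.0594, -1.9732) x1=(-1.4936, 1.1797) x2=(0.8545, 1.6576) x3=(0.5761, 0.6922) x4=(0.7530, -0.2181)
step 29: x0=(-1.0576, -1.9855) x1=(-1.4841, 1.1891) x2=(0.8487, 1.6721) x3=(0.5680, 0.6947) x4=(0.7546, -0.2181)
step 30: x0=(-1.0557, -1.9977) x1=(-1.4745, 1.1986) x2=(0.8430, 1.6869) x3=(0.5595, 0.6973) x4=(0.7561, -0.2184)
step 31: x0=(-1.0538, -2.0099) x1=(-1.4646, 1.2080) x2=(0.8373, 1.7018) x3=(0.5507, 0.7000) x4=(0.7577, -0.2188)
step 32: x0=(-1.0518, -2.0221) x1=(-1.4545, 1.2175) x2=(0.8316, 1.7169) x3=(0.5414, 0.7028) x4=(0.7593, -0.2195)
step 33: x0=(-1.0497, -2.0342) x1=(-1.4443, 1.2269) x2=(0.8259, 1.7322) x3=(0.5318, 0.7056) x4=(0.7609, -0.2204)
step 34: x0=(-1.0476, -2.0463) x1=(-1.4338, 1.2364) x2=(0.8202, 1.7476) x3=(0.5217, 0.7086) x4=(0.7625, -0.2216)
step 35: x0=(-1.0454, -2.0583) x1=(-1.4230, 1.2458) x2=(0.8145, 1.7632) x3=(0.5113, 0.7117) x4=(0.7641, -0.2229)
step 36: x0=(-1.0431, -2.0702) x1=(-1.4121, 1.2553) x2=(0.8089, 1.7790) x3=(0.5005, 0.7148) x4=(0.7657, -0.2245)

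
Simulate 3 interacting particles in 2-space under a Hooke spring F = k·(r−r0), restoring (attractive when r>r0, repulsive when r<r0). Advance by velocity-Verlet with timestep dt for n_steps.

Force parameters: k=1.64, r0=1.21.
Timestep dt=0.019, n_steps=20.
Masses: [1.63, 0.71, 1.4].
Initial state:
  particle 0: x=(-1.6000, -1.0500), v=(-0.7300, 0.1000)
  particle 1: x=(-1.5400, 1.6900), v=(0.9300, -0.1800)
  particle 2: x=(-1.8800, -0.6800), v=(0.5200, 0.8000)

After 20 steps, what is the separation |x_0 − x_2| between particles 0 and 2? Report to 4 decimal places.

step 0: x0=(-1.6000, -1.0500) x1=(-1.5400, 1.6900) x2=(-1.8800, -0.6800)
step 1: x0=(-1.6138, -1.0479) x1=(-1.5224, 1.6855) x2=(-1.8702, -0.6644)
step 2: x0=(-1.6274, -1.0455) x1=(-1.5050, 1.6787) x2=(-1.8605, -0.6481)
step 3: x0=(-1.6408, -1.0428) x1=(-1.4878, 1.6697) x2=(-1.8508, -0.6310)
step 4: x0=(-1.6541, -1.0398) x1=(-1.4708, 1.6585) x2=(-1.8413, -0.6132)
step 5: x0=(-1.6673, -1.0365) x1=(-1.4541, 1.6452) x2=(-1.8318, -0.5946)
step 6: x0=(-1.6803, -1.0329) x1=(-1.4376, 1.6298) x2=(-1.8223, -0.5753)
step 7: x0=(-1.6932, -1.0290) x1=(-1.4213, 1.6123) x2=(-1.8128, -0.5553)
step 8: x0=(-1.7060, -1.0249) x1=(-1.4053, 1.5929) x2=(-1.8034, -0.5346)
step 9: x0=(-1.7186, -1.0205) x1=(-1.3896, 1.5714) x2=(-1.7939, -0.5131)
step 10: x0=(-1.7312, -1.0158) x1=(-1.3742, 1.5481) x2=(-1.7844, -0.4910)
step 11: x0=(-1.7436, -1.0109) x1=(-1.3591, 1.5229) x2=(-1.7749, -0.4683)
step 12: x0=(-1.7560, -1.0058) x1=(-1.3443, 1.4959) x2=(-1.7653, -0.4449)
step 13: x0=(-1.7683, -1.0004) x1=(-1.3299, 1.4672) x2=(-1.7556, -0.4210)
step 14: x0=(-1.7805, -0.9948) x1=(-1.3157, 1.4368) x2=(-1.7459, -0.3964)
step 15: x0=(-1.7927, -0.9889) x1=(-1.3019, 1.4049) x2=(-1.7360, -0.3714)
step 16: x0=(-1.8048, -0.9828) x1=(-1.2884, 1.3714) x2=(-1.7261, -0.3458)
step 17: x0=(-1.8168, -0.9765) x1=(-1.2752, 1.3365) x2=(-1.7161, -0.3198)
step 18: x0=(-1.8287, -0.9700) x1=(-1.2624, 1.3003) x2=(-1.7061, -0.2933)
step 19: x0=(-1.8406, -0.9633) x1=(-1.2499, 1.2628) x2=(-1.6959, -0.2664)
step 20: x0=(-1.8524, -0.9563) x1=(-1.2377, 1.2241) x2=(-1.6856, -0.2392)

0.7363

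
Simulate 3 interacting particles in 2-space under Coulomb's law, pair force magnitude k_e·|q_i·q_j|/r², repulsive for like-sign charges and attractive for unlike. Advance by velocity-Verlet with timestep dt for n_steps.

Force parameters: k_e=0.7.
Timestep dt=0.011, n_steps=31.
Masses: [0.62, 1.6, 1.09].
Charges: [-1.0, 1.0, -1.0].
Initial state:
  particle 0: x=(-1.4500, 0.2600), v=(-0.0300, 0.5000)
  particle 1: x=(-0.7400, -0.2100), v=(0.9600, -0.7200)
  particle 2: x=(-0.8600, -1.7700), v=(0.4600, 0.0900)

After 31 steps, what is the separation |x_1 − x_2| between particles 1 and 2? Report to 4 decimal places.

step 0: x0=(-1.4500, 0.2600) x1=(-0.7400, -0.2100) x2=(-0.8600, -1.7700)
step 1: x0=(-1.4503, 0.2655) x1=(-0.7295, -0.2179) x2=(-0.8549, -1.7690)
step 2: x0=(-1.4504, 0.2709) x1=(-0.7190, -0.2258) x2=(-0.8499, -1.7680)
step 3: x0=(-1.4503, 0.2762) x1=(-0.7086, -0.2337) x2=(-0.8448, -1.7670)
step 4: x0=(-1.4502, 0.2814) x1=(-0.6982, -0.2415) x2=(-0.8397, -1.7659)
step 5: x0=(-1.4499, 0.2866) x1=(-0.6879, -0.2494) x2=(-0.8346, -1.7649)
step 6: x0=(-1.4495, 0.2917) x1=(-0.6777, -0.2572) x2=(-0.8295, -1.7638)
step 7: x0=(-1.4490, 0.2968) x1=(-0.6675, -0.2651) x2=(-0.8244, -1.7627)
step 8: x0=(-1.4484, 0.3018) x1=(-0.6573, -0.2729) x2=(-0.8193, -1.7616)
step 9: x0=(-1.4476, 0.3068) x1=(-0.6472, -0.2807) x2=(-0.8141, -1.7604)
step 10: x0=(-1.4468, 0.3117) x1=(-0.6372, -0.2885) x2=(-0.8090, -1.7593)
step 11: x0=(-1.4459, 0.3165) x1=(-0.6272, -0.2963) x2=(-0.8039, -1.7581)
step 12: x0=(-1.4448, 0.3213) x1=(-0.6172, -0.3040) x2=(-0.7987, -1.7569)
step 13: x0=(-1.4437, 0.3261) x1=(-0.6073, -0.3118) x2=(-0.7935, -1.7557)
step 14: x0=(-1.4425, 0.3308) x1=(-0.5974, -0.3196) x2=(-0.7884, -1.7545)
step 15: x0=(-1.4412, 0.3354) x1=(-0.5875, -0.3274) x2=(-0.7832, -1.7532)
step 16: x0=(-1.4398, 0.3400) x1=(-0.5777, -0.3351) x2=(-0.7780, -1.7519)
step 17: x0=(-1.4384, 0.3446) x1=(-0.5680, -0.3429) x2=(-0.7728, -1.7506)
step 18: x0=(-1.4368, 0.3491) x1=(-0.5582, -0.3507) x2=(-0.7676, -1.7493)
step 19: x0=(-1.4352, 0.3536) x1=(-0.5486, -0.3584) x2=(-0.7624, -1.7480)
step 20: x0=(-1.4335, 0.3581) x1=(-0.5389, -0.3662) x2=(-0.7571, -1.7466)
step 21: x0=(-1.4317, 0.3625) x1=(-0.5293, -0.3740) x2=(-0.7519, -1.7452)
step 22: x0=(-1.4299, 0.3669) x1=(-0.5197, -0.3818) x2=(-0.7466, -1.7438)
step 23: x0=(-1.4280, 0.3712) x1=(-0.5101, -0.3895) x2=(-0.7413, -1.7424)
step 24: x0=(-1.4260, 0.3755) x1=(-0.5006, -0.3973) x2=(-0.7361, -1.7409)
step 25: x0=(-1.4240, 0.3798) x1=(-0.4911, -0.4051) x2=(-0.7308, -1.7394)
step 26: x0=(-1.4219, 0.3840) x1=(-0.4817, -0.4129) x2=(-0.7255, -1.7379)
step 27: x0=(-1.4198, 0.3882) x1=(-0.4723, -0.4207) x2=(-0.7201, -1.7363)
step 28: x0=(-1.4176, 0.3924) x1=(-0.4629, -0.4285) x2=(-0.7148, -1.7348)
step 29: x0=(-1.4153, 0.3965) x1=(-0.4535, -0.4363) x2=(-0.7095, -1.7332)
step 30: x0=(-1.4130, 0.4006) x1=(-0.4442, -0.4441) x2=(-0.7041, -1.7315)
step 31: x0=(-1.4106, 0.4047) x1=(-0.4349, -0.4519) x2=(-0.6987, -1.7299)

1.3049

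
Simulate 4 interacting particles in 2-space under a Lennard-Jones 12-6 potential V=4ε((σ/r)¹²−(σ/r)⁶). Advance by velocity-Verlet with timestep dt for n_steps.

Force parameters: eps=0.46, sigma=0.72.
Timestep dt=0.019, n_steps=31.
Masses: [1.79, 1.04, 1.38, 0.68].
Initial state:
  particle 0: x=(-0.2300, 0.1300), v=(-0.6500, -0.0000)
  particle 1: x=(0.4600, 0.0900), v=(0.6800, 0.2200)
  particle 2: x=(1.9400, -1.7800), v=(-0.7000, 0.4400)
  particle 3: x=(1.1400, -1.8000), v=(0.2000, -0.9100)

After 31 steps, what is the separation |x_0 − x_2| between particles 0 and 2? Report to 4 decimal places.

step 0: x0=(-0.2300, 0.1300) x1=(0.4600, 0.0900) x2=(1.9400, -1.7800) x3=(1.1400, -1.8000)
step 1: x0=(-0.2455, 0.1302) x1=(0.4784, 0.0939) x2=(1.9268, -1.7716) x3=(1.1437, -1.8173)
step 2: x0=(-0.2638, 0.1305) x1=(0.5015, 0.0975) x2=(1.9139, -1.7633) x3=(1.1465, -1.8346)
step 3: x0=(-0.2828, 0.1309) x1=(0.5259, 0.1010) x2=(1.9019, -1.7548) x3=(1.1476, -1.8521)
step 4: x0=(-0.3018, 0.1312) x1=(0.5503, 0.1046) x2=(1.8911, -1.7462) x3=(1.1464, -1.8699)
step 5: x0=(-0.3206, 0.1316) x1=(0.5742, 0.1082) x2=(1.8818, -1.7373) x3=(1.1422, -1.8882)
step 6: x0=(-0.3390, 0.1319) x1=(0.5977, 0.1117) x2=(1.8738, -1.7282) x3=(1.1351, -1.9070)
step 7: x0=(-0.3572, 0.1322) x1=(0.6206, 0.1153) x2=(1.8671, -1.7187) x3=(1.1256, -1.9264)
step 8: x0=(-0.3751, 0.1325) x1=(0.6431, 0.1189) x2=(1.8611, -1.7090) x3=(1.1144, -1.9463)
step 9: x0=(-0.3927, 0.1329) x1=(0.6652, 0.1225) x2=(1.8556, -1.6992) x3=(1.1024, -1.9665)
step 10: x0=(-0.4103, 0.1332) x1=(0.6871, 0.1261) x2=(1.8502, -1.6894) x3=(1.0901, -1.9867)
step 11: x0=(-0.4277, 0.1335) x1=(0.7087, 0.1296) x2=(1.8447, -1.6796) x3=(1.0780, -2.0069)
step 12: x0=(-0.4449, 0.1338) x1=(0.7301, 0.1332) x2=(1.8390, -1.6698) x3=(1.0664, -2.0268)
step 13: x0=(-0.4621, 0.1341) x1=(0.7514, 0.1368) x2=(1.8330, -1.6602) x3=(1.0553, -2.0465)
step 14: x0=(-0.4792, 0.1344) x1=(0.7726, 0.1403) x2=(1.8266, -1.6508) x3=(1.0450, -2.0659)
step 15: x0=(-0.4963, 0.1347) x1=(0.7936, 0.1439) x2=(1.8199, -1.6416) x3=(1.0353, -2.0848)
step 16: x0=(-0.5133, 0.1351) x1=(0.8146, 0.1475) x2=(1.8129, -1.6325) x3=(1.0264, -2.1034)
step 17: x0=(-0.5303, 0.1354) x1=(0.8355, 0.1510) x2=(1.8055, -1.6237) x3=(1.0181, -2.1215)
step 18: x0=(-0.5472, 0.1357) x1=(0.8563, 0.1546) x2=(1.7978, -1.6150) x3=(1.0105, -2.1392)
step 19: x0=(-0.5641, 0.1360) x1=(0.8771, 0.1581) x2=(1.7898, -1.6066) x3=(1.0035, -2.1566)
step 20: x0=(-0.5810, 0.1363) x1=(0.8979, 0.1616) x2=(1.7815, -1.5983) x3=(0.9971, -2.1735)
step 21: x0=(-0.5979, 0.1366) x1=(0.9186, 0.1651) x2=(1.7729, -1.5903) x3=(0.9912, -2.1900)
step 22: x0=(-0.6147, 0.1370) x1=(0.9394, 0.1687) x2=(1.7641, -1.5824) x3=(0.9858, -2.2061)
step 23: x0=(-0.6315, 0.1373) x1=(0.9600, 0.1722) x2=(1.7550, -1.5747) x3=(0.9809, -2.2219)
step 24: x0=(-0.6483, 0.1376) x1=(0.9807, 0.1757) x2=(1.7458, -1.5672) x3=(0.9764, -2.2373)
step 25: x0=(-0.6651, 0.1379) x1=(1.0014, 0.1792) x2=(1.7363, -1.5598) x3=(0.9723, -2.2523)
step 26: x0=(-0.6819, 0.1382) x1=(1.0220, 0.1827) x2=(1.7267, -1.5526) x3=(0.9686, -2.2670)
step 27: x0=(-0.6987, 0.1385) x1=(1.0426, 0.1862) x2=(1.7168, -1.5456) x3=(0.9653, -2.2813)
step 28: x0=(-0.7155, 0.1388) x1=(1.0633, 0.1896) x2=(1.7069, -1.5387) x3=(0.9622, -2.2954)
step 29: x0=(-0.7323, 0.1392) x1=(1.0839, 0.1931) x2=(1.6967, -1.5320) x3=(0.9595, -2.3091)
step 30: x0=(-0.7491, 0.1395) x1=(1.1045, 0.1966) x2=(1.6864, -1.5254) x3=(0.9570, -2.3226)
step 31: x0=(-0.7658, 0.1398) x1=(1.1251, 0.2000) x2=(1.6760, -1.5189) x3=(0.9548, -2.3357)

2.9520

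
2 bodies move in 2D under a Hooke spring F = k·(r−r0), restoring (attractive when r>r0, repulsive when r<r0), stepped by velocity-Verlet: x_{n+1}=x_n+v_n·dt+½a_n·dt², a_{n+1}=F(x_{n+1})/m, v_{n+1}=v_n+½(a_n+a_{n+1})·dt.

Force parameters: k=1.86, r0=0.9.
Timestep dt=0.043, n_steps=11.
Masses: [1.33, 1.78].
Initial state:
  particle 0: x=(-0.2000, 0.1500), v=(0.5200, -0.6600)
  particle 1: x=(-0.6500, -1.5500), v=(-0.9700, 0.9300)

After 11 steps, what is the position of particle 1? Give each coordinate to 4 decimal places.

step 0: x0=(-0.2000, 0.1500) x1=(-0.6500, -1.5500)
step 1: x0=(-0.1779, 0.1205) x1=(-0.6915, -1.5092)
step 2: x0=(-0.1565, 0.0891) x1=(-0.7325, -1.4669)
step 3: x0=(-0.1357, 0.0558) x1=(-0.7730, -1.4233)
step 4: x0=(-0.1157, 0.0208) x1=(-0.8130, -1.3783)
step 5: x0=(-0.0964, -0.0157) x1=(-0.8524, -1.3323)
step 6: x0=(-0.0779, -0.0536) x1=(-0.8912, -1.2852)
step 7: x0=(-0.0603, -0.0927) x1=(-0.9294, -1.2372)
step 8: x0=(-0.0434, -0.1330) x1=(-0.9670, -1.1883)
step 9: x0=(-0.0275, -0.1742) x1=(-1.0039, -1.1387)
step 10: x0=(-0.0124, -0.2163) x1=(-1.0402, -1.0885)
step 11: x0=(0.0018, -0.2591) x1=(-1.0758, -1.0377)

(-1.0758, -1.0377)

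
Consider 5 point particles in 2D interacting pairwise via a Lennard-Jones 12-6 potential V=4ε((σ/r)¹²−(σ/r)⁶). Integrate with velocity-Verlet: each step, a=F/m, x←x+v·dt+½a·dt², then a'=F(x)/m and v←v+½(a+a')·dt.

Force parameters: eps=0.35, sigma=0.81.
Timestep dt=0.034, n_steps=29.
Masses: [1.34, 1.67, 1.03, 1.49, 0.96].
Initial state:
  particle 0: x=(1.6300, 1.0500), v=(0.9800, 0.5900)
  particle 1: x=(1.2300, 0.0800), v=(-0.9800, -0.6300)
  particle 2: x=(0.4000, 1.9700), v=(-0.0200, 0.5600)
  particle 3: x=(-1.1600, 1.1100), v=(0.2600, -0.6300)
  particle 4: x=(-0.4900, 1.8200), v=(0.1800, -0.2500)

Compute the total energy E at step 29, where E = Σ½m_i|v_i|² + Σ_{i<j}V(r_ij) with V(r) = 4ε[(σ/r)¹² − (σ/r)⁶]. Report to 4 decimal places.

1.6179

step 0: x0=(1.6300, 1.0500) x1=(1.2300, 0.0800) x2=(0.4000, 1.9700) x3=(-1.1600, 1.1100) x4=(-0.4900, 1.8200)
step 1: x0=(1.6631, 1.0697) x1=(1.1968, 0.0589) x2=(0.3995, 1.9890) x3=(-1.1509, 1.0889) x4=(-0.4844, 1.8110)
step 2: x0=(1.6959, 1.0888) x1=(1.1638, 0.0383) x2=(0.3993, 2.0080) x3=(-1.1412, 1.0683) x4=(-0.4799, 1.8011)
step 3: x0=(1.7283, 1.1076) x1=(1.1310, 0.0181) x2=(0.3994, 2.0269) x3=(-1.1310, 1.0484) x4=(-0.4765, 1.7903)
step 4: x0=(1.7605, 1.1260) x1=(1.0984, -0.0018) x2=(0.3995, 2.0457) x3=(-1.1202, 1.0290) x4=(-0.4739, 1.7785)
step 5: x0=(1.7925, 1.1442) x1=(1.0658, -0.0216) x2=(0.3996, 2.0645) x3=(-1.1089, 1.0103) x4=(-0.4719, 1.7658)
step 6: x0=(1.8244, 1.1623) x1=(1.0333, -0.0412) x2=(0.3994, 2.0830) x3=(-1.0970, 0.9921) x4=(-0.4704, 1.7522)
step 7: x0=(1.8561, 1.1803) x1=(1.0009, -0.0606) x2=(0.3987, 2.1013) x3=(-1.0847, 0.9746) x4=(-0.4690, 1.7380)
step 8: x0=(1.8877, 1.1982) x1=(0.9686, -0.0800) x2=(0.3973, 2.1192) x3=(-1.0718, 0.9577) x4=(-0.4677, 1.7231)
step 9: x0=(1.9192, 1.2161) x1=(0.9362, -0.0994) x2=(0.3951, 2.1367) x3=(-1.0584, 0.9414) x4=(-0.4662, 1.7077)
step 10: x0=(1.9507, 1.2340) x1=(0.9039, -0.1186) x2=(0.3920, 2.1537) x3=(-1.0446, 0.9257) x4=(-0.4644, 1.6919)
step 11: x0=(1.9821, 1.2518) x1=(0.8716, -0.1379) x2=(0.3880, 2.1701) x3=(-1.0303, 0.9106) x4=(-0.4622, 1.6758)
step 12: x0=(2.0134, 1.2696) x1=(0.8393, -0.1571) x2=(0.3831, 2.1859) x3=(-1.0156, 0.8959) x4=(-0.4595, 1.6595)
step 13: x0=(2.0447, 1.2874) x1=(0.8070, -0.1762) x2=(0.3771, 2.2011) x3=(-1.0006, 0.8818) x4=(-0.4563, 1.6431)
step 14: x0=(2.0760, 1.3052) x1=(0.7747, -0.1954) x2=(0.3702, 2.2156) x3=(-0.9853, 0.8680) x4=(-0.4525, 1.6268)
step 15: x0=(2.1072, 1.3230) x1=(0.7424, -0.2145) x2=(0.3624, 2.2294) x3=(-0.9697, 0.8545) x4=(-0.4480, 1.6108)
step 16: x0=(2.1384, 1.3408) x1=(0.7100, -0.2336) x2=(0.3536, 2.2424) x3=(-0.9540, 0.8412) x4=(-0.4426, 1.5953)
step 17: x0=(2.1696, 1.3586) x1=(0.6777, -0.2527) x2=(0.3440, 2.2547) x3=(-0.9383, 0.8279) x4=(-0.4363, 1.5804)
step 18: x0=(2.2008, 1.3764) x1=(0.6454, -0.2717) x2=(0.3335, 2.2662) x3=(-0.9226, 0.8145) x4=(-0.4290, 1.5666)
step 19: x0=(2.2319, 1.3942) x1=(0.6130, -0.2907) x2=(0.3222, 2.2769) x3=(-0.9070, 0.8010) x4=(-0.4206, 1.5538)
step 20: x0=(2.2630, 1.4120) x1=(0.5807, -0.3097) x2=(0.3100, 2.2868) x3=(-0.8916, 0.7871) x4=(-0.4110, 1.5424)
step 21: x0=(2.2941, 1.4298) x1=(0.5483, -0.3287) x2=(0.2971, 2.2958) x3=(-0.8763, 0.7729) x4=(-0.4002, 1.5323)
step 22: x0=(2.3252, 1.4476) x1=(0.5159, -0.3477) x2=(0.2833, 2.3040) x3=(-0.8612, 0.7584) x4=(-0.3882, 1.5235)
step 23: x0=(2.3563, 1.4654) x1=(0.4834, -0.3666) x2=(0.2689, 2.3113) x3=(-0.8462, 0.7437) x4=(-0.3753, 1.5160)
step 24: x0=(2.3874, 1.4832) x1=(0.4509, -0.3855) x2=(0.2537, 2.3177) x3=(-0.8312, 0.7289) x4=(-0.3615, 1.5096)
step 25: x0=(2.4184, 1.5011) x1=(0.4184, -0.4043) x2=(0.2378, 2.3231) x3=(-0.8161, 0.7140) x4=(-0.3470, 1.5042)
step 26: x0=(2.4495, 1.5189) x1=(0.3859, -0.4231) x2=(0.2212, 2.3275) x3=(-0.8009, 0.6994) x4=(-0.3319, 1.4994)
step 27: x0=(2.4805, 1.5367) x1=(0.3533, -0.4419) x2=(0.2039, 2.3310) x3=(-0.7855, 0.6850) x4=(-0.3163, 1.4952)
step 28: x0=(2.5116, 1.5545) x1=(0.3207, -0.4606) x2=(0.1861, 2.3335) x3=(-0.7698, 0.6710) x4=(-0.3005, 1.4914)
step 29: x0=(2.5426, 1.5723) x1=(0.2880, -0.4792) x2=(0.1677, 2.3350) x3=(-0.7537, 0.6575) x4=(-0.2846, 1.4877)
step 0 velocities: v0=(0.9800, 0.5900) v1=(-0.9800, -0.6300) v2=(-0.0200, 0.5600) v3=(0.2600, -0.6300) v4=(0.1800, -0.2500)
step 0: KE=2.5634, PE=-0.9444, E=1.6189
step 29 velocities: v0=(0.9126, 0.5238) v1=(-0.9617, -0.5473) v2=(-0.5479, 0.0313) v3=(0.4784, -0.3907) v4=(0.4697, -0.1056)
step 29: KE=2.3149, PE=-0.6969, E=1.6179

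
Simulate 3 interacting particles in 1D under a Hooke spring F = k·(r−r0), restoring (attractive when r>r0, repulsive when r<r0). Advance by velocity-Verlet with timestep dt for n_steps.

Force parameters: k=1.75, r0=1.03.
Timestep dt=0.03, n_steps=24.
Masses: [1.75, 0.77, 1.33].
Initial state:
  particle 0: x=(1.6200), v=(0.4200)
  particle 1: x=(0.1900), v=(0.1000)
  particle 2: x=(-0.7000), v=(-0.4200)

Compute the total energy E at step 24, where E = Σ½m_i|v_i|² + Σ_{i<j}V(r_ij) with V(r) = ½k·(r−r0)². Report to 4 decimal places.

1.8882

step 0: x0=(1.6200) x1=(0.1900) x2=(-0.7000)
step 1: x0=(1.6318) x1=(0.1936) x2=(-0.7119)
step 2: x0=(1.6421) x1=(0.1982) x2=(-0.7224)
step 3: x0=(1.6508) x1=(0.2039) x2=(-0.7315)
step 4: x0=(1.6580) x1=(0.2107) x2=(-0.7391)
step 5: x0=(1.6635) x1=(0.2184) x2=(-0.7451)
step 6: x0=(1.6674) x1=(0.2272) x2=(-0.7496)
step 7: x0=(1.6697) x1=(0.2369) x2=(-0.7525)
step 8: x0=(1.6703) x1=(0.2475) x2=(-0.7538)
step 9: x0=(1.6694) x1=(0.2590) x2=(-0.7535)
step 10: x0=(1.6669) x1=(0.2713) x2=(-0.7516)
step 11: x0=(1.6628) x1=(0.2844) x2=(-0.7480)
step 12: x0=(1.6571) x1=(0.2981) x2=(-0.7428)
step 13: x0=(1.6499) x1=(0.3125) x2=(-0.7360)
step 14: x0=(1.6412) x1=(0.3275) x2=(-0.7275)
step 15: x0=(1.6310) x1=(0.3431) x2=(-0.7174)
step 16: x0=(1.6195) x1=(0.3591) x2=(-0.7057)
step 17: x0=(1.6065) x1=(0.3755) x2=(-0.6925)
step 18: x0=(1.5923) x1=(0.3922) x2=(-0.6777)
step 19: x0=(1.5767) x1=(0.4092) x2=(-0.6614)
step 20: x0=(1.5600) x1=(0.4264) x2=(-0.6436)
step 21: x0=(1.5421) x1=(0.4437) x2=(-0.6243)
step 22: x0=(1.5231) x1=(0.4611) x2=(-0.6037)
step 23: x0=(1.5031) x1=(0.4785) x2=(-0.5817)
step 24: x0=(1.4821) x1=(0.4958) x2=(-0.5585)
step 0 velocities: v0=(0.4200) v1=(0.1000) v2=(-0.4200)
step 0: KE=0.2755, PE=1.6132, E=1.8887
step 24 velocities: v0=(-0.7126) v1=(0.5747) v2=(0.7955)
step 24: KE=0.9923, PE=0.8959, E=1.8882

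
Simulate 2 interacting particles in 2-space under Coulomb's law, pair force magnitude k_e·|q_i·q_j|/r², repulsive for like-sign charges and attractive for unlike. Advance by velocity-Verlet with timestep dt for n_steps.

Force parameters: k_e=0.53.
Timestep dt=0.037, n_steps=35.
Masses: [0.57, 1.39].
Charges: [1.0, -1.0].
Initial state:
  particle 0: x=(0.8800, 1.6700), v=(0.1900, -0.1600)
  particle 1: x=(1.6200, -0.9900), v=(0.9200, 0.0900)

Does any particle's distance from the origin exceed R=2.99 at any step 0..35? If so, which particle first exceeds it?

step 0: x0=(0.8800, 1.6700) x1=(1.6200, -0.9900)
step 1: x0=(0.8871, 1.6640) x1=(1.6540, -0.9866)
step 2: x0=(0.8942, 1.6578) x1=(1.6880, -0.9832)
step 3: x0=(0.9013, 1.6515) x1=(1.7220, -0.9797)
step 4: x0=(0.9085, 1.6450) x1=(1.7560, -0.9762)
step 5: x0=(0.9157, 1.6384) x1=(1.7900, -0.9725)
step 6: x0=(0.9230, 1.6316) x1=(1.8239, -0.9688)
step 7: x0=(0.9304, 1.6246) x1=(1.8578, -0.9651)
step 8: x0=(0.9378, 1.6175) x1=(1.8917, -0.9613)
step 9: x0=(0.9453, 1.6102) x1=(1.9255, -0.9574)
step 10: x0=(0.9528, 1.6028) x1=(1.9594, -0.9534)
step 11: x0=(0.9604, 1.5952) x1=(1.9932, -0.9494)
step 12: x0=(0.9681, 1.5875) x1=(2.0270, -0.9453)
step 13: x0=(0.9758, 1.5796) x1=(2.0607, -0.9412)
step 14: x0=(0.9836, 1.5715) x1=(2.0944, -0.9370)
step 15: x0=(0.9914, 1.5633) x1=(2.1281, -0.9327)
step 16: x0=(0.9994, 1.5549) x1=(2.1618, -0.9284)
step 17: x0=(1.0074, 1.5464) x1=(2.1955, -0.9240)
step 18: x0=(1.0154, 1.5377) x1=(2.2291, -0.9195)
step 19: x0=(1.0236, 1.5289) x1=(2.2627, -0.9150)
step 20: x0=(1.0318, 1.5199) x1=(2.2962, -0.9104)
step 21: x0=(1.0401, 1.5108) x1=(2.3297, -0.9058)
step 22: x0=(1.0485, 1.5015) x1=(2.3632, -0.9011)
step 23: x0=(1.0570, 1.4921) x1=(2.3967, -0.8963)
step 24: x0=(1.0655, 1.4826) x1=(2.4301, -0.8915)
step 25: x0=(1.0741, 1.4728) x1=(2.4635, -0.8866)
step 26: x0=(1.0829, 1.4630) x1=(2.4968, -0.8816)
step 27: x0=(1.0917, 1.4530) x1=(2.5301, -0.8766)
step 28: x0=(1.1006, 1.4428) x1=(2.5634, -0.8716)
step 29: x0=(1.1096, 1.4325) x1=(2.5966, -0.8664)
step 30: x0=(1.1186, 1.4221) x1=(2.6298, -0.8613)
step 31: x0=(1.1278, 1.4115) x1=(2.6630, -0.8560)
step 32: x0=(1.1371, 1.4008) x1=(2.6961, -0.8507)
step 33: x0=(1.1464, 1.3899) x1=(2.7292, -0.8454)
step 34: x0=(1.1559, 1.3789) x1=(2.7622, -0.8399)
step 35: x0=(1.1655, 1.3678) x1=(2.7952, -0.8345)

no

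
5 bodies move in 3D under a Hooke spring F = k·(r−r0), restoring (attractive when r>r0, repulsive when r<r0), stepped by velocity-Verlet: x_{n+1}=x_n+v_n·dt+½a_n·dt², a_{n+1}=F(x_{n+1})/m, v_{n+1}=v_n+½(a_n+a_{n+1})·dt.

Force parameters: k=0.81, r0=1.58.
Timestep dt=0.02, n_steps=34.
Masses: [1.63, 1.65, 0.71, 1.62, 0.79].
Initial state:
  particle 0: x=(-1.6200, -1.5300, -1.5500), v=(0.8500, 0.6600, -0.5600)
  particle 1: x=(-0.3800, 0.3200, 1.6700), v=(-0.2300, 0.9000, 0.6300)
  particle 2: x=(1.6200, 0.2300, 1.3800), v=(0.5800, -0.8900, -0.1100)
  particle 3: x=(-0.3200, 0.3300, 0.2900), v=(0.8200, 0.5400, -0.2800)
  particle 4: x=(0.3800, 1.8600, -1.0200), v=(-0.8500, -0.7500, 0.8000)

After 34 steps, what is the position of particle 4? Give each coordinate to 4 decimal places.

(-0.3209, 0.7198, -0.1054)

step 0: x0=(-1.6200, -1.5300, -1.5500) x1=(-0.3800, 0.3200, 1.6700) x2=(1.6200, 0.2300, 1.3800) x3=(-0.3200, 0.3300, 0.2900) x4=(0.3800, 1.8600, -1.0200)
step 1: x0=(-1.6025, -1.5163, -1.5607) x1=(-0.3846, 0.3380, 1.6823) x2=(1.6307, 0.2121, 1.3770) x3=(-0.3036, 0.3408, 0.2843) x4=(0.3628, 1.8442, -1.0035)
step 2: x0=(-1.5841, -1.5016, -1.5704) x1=(-0.3892, 0.3559, 1.6940) x2=(1.6397, 0.1941, 1.3725) x3=(-0.2871, 0.3514, 0.2784) x4=(0.3451, 1.8267, -0.9859)
step 3: x0=(-1.5648, -1.4858, -1.5791) x1=(-0.3937, 0.3737, 1.7050) x2=(1.6470, 0.1760, 1.3664) x3=(-0.2707, 0.3619, 0.2723) x4=(0.3270, 1.8077, -0.9673)
step 4: x0=(-1.5446, -1.4691, -1.5867) x1=(-0.3982, 0.3914, 1.7154) x2=(1.6525, 0.1579, 1.3589) x3=(-0.2542, 0.3723, 0.2660) x4=(0.3085, 1.7871, -0.9478)
step 5: x0=(-1.5235, -1.4514, -1.5934) x1=(-0.4027, 0.4090, 1.7252) x2=(1.6563, 0.1396, 1.3498) x3=(-0.2377, 0.3826, 0.2595) x4=(0.2897, 1.7651, -0.9273)
step 6: x0=(-1.5016, -1.4327, -1.5990) x1=(-0.4072, 0.4265, 1.7343) x2=(1.6584, 0.1213, 1.3392) x3=(-0.2212, 0.3928, 0.2529) x4=(0.2705, 1.7415, -0.9059)
step 7: x0=(-1.4787, -1.4131, -1.6036) x1=(-0.4116, 0.4439, 1.7428) x2=(1.6587, 0.1030, 1.3271) x3=(-0.2047, 0.4028, 0.2461) x4=(0.2511, 1.7166, -0.8837)
step 8: x0=(-1.4551, -1.3925, -1.6071) x1=(-0.4160, 0.4612, 1.7506) x2=(1.6572, 0.0846, 1.3136) x3=(-0.1882, 0.4127, 0.2391) x4=(0.2313, 1.6903, -0.8606)
step 9: x0=(-1.4306, -1.3710, -1.6096) x1=(-0.4204, 0.4784, 1.7578) x2=(1.6541, 0.0663, 1.2987) x3=(-0.1717, 0.4224, 0.2320) x4=(0.2113, 1.6627, -0.8367)
step 10: x0=(-1.4053, -1.3486, -1.6111) x1=(-0.4247, 0.4954, 1.7643) x2=(1.6493, 0.0480, 1.2824) x3=(-0.1552, 0.4319, 0.2248) x4=(0.1911, 1.6339, -0.8120)
step 11: x0=(-1.3792, -1.3254, -1.6116) x1=(-0.4289, 0.5123, 1.7702) x2=(1.6428, 0.0297, 1.2647) x3=(-0.1387, 0.4413, 0.2175) x4=(0.1708, 1.6038, -0.7867)
step 12: x0=(-1.3523, -1.3012, -1.6111) x1=(-0.4331, 0.5290, 1.7754) x2=(1.6346, 0.0114, 1.2457) x3=(-0.1222, 0.4504, 0.2101) x4=(0.1502, 1.5726, -0.7606)
step 13: x0=(-1.3247, -1.2763, -1.6095) x1=(-0.4373, 0.5456, 1.7800) x2=(1.6247, -0.0068, 1.2253) x3=(-0.1058, 0.4594, 0.2025) x4=(0.1295, 1.5403, -0.7339)
step 14: x0=(-1.2963, -1.2505, -1.6069) x1=(-0.4414, 0.5620, 1.7840) x2=(1.6133, -0.0249, 1.2038) x3=(-0.0894, 0.4682, 0.1949) x4=(0.1087, 1.5070, -0.7066)
step 15: x0=(-1.2672, -1.2239, -1.6034) x1=(-0.4454, 0.5783, 1.7872) x2=(1.6003, -0.0429, 1.1809) x3=(-0.0730, 0.4769, 0.1872) x4=(0.0878, 1.4727, -0.6788)
step 16: x0=(-1.2375, -1.1966, -1.5988) x1=(-0.4493, 0.5944, 1.7899) x2=(1.5857, -0.0608, 1.1570) x3=(-0.0567, 0.4853, 0.1794) x4=(0.0668, 1.4376, -0.6505)
step 17: x0=(-1.2071, -1.1685, -1.5933) x1=(-0.4532, 0.6103, 1.7919) x2=(1.5696, -0.0786, 1.1318) x3=(-0.0404, 0.4935, 0.1716) x4=(0.0457, 1.4016, -0.6218)
step 18: x0=(-1.1760, -1.1397, -1.5868) x1=(-0.4570, 0.6260, 1.7933) x2=(1.5520, -0.0962, 1.1056) x3=(-0.0242, 0.5015, 0.1638) x4=(0.0246, 1.3648, -0.5926)
step 19: x0=(-1.1443, -1.1101, -1.5794) x1=(-0.4608, 0.6415, 1.7940) x2=(1.5330, -0.1137, 1.0783) x3=(-0.0080, 0.5092, 0.1559) x4=(0.0035, 1.3273, -0.5631)
step 20: x0=(-1.1121, -1.0800, -1.5710) x1=(-0.4644, 0.6568, 1.7941) x2=(1.5126, -0.1311, 1.0500) x3=(0.0082, 0.5168, 0.1480) x4=(-0.0177, 1.2891, -0.5333)
step 21: x0=(-1.0792, -1.0491, -1.5616) x1=(-0.4680, 0.6719, 1.7936) x2=(1.4908, -0.1483, 1.0208) x3=(0.0243, 0.5241, 0.1401) x4=(-0.0389, 1.2504, -0.5032)
step 22: x0=(-1.0459, -1.0177, -1.5514) x1=(-0.4715, 0.6868, 1.7925) x2=(1.4678, -0.1654, 0.9907) x3=(0.0404, 0.5312, 0.1322) x4=(-0.0601, 1.2112, -0.4729)
step 23: x0=(-1.0120, -0.9857, -1.5403) x1=(-0.4749, 0.7015, 1.7907) x2=(1.4434, -0.1823, 0.9597) x3=(0.0564, 0.5380, 0.1243) x4=(-0.0813, 1.1715, -0.4424)
step 24: x0=(-0.9776, -0.9531, -1.5283) x1=(-0.4783, 0.7160, 1.7884) x2=(1.4178, -0.1990, 0.9279) x3=(0.0724, 0.5447, 0.1164) x4=(-0.1025, 1.1314, -0.4118)
step 25: x0=(-0.9428, -0.9199, -1.5155) x1=(-0.4815, 0.7302, 1.7855) x2=(1.3911, -0.2155, 0.8954) x3=(0.0883, 0.5511, 0.1086) x4=(-0.1238, 1.0910, -0.3811)
step 26: x0=(-0.9075, -0.8863, -1.5018) x1=(-0.4846, 0.7442, 1.7820) x2=(1.3633, -0.2319, 0.8622) x3=(0.1042, 0.5572, 0.1008) x4=(-0.1451, 1.0503, -0.3504)
step 27: x0=(-0.8719, -0.8522, -1.4874) x1=(-0.4877, 0.7580, 1.7779) x2=(1.3344, -0.2480, 0.8283) x3=(0.1202, 0.5632, 0.0930) x4=(-0.1665, 1.0094, -0.3196)
step 28: x0=(-0.8358, -0.8176, -1.4721) x1=(-0.4906, 0.7716, 1.7732) x2=(1.3045, -0.2640, 0.7939) x3=(0.1361, 0.5689, 0.0853) x4=(-0.1880, 0.9684, -0.2889)
step 29: x0=(-0.7995, -0.7826, -1.4561) x1=(-0.4935, 0.7849, 1.7680) x2=(1.2737, -0.2798, 0.7590) x3=(0.1521, 0.5745, 0.0777) x4=(-0.2096, 0.9271, -0.2582)
step 30: x0=(-0.7627, -0.7472, -1.4394) x1=(-0.4962, 0.7980, 1.7622) x2=(1.2419, -0.2954, 0.7235) x3=(0.1681, 0.5798, 0.0701) x4=(-0.2314, 0.8858, -0.2275)
step 31: x0=(-0.7257, -0.7114, -1.4220) x1=(-0.4988, 0.8108, 1.7559) x2=(1.2094, -0.3108, 0.6877) x3=(0.1841, 0.5850, 0.0626) x4=(-0.2534, 0.8444, -0.1969)
step 32: x0=(-0.6885, -0.6753, -1.4039) x1=(-0.5014, 0.8234, 1.7490) x2=(1.1760, -0.3260, 0.6515) x3=(0.2002, 0.5901, 0.0552) x4=(-0.2756, 0.8029, -0.1664)
step 33: x0=(-0.6509, -0.6389, -1.3851) x1=(-0.5038, 0.8358, 1.7416) x2=(1.1420, -0.3411, 0.6150) x3=(0.2165, 0.5950, 0.0478) x4=(-0.2981, 0.7614, -0.1359)
step 34: x0=(-0.6132, -0.6022, -1.3658) x1=(-0.5061, 0.8479, 1.7337) x2=(1.1072, -0.3560, 0.5782) x3=(0.2328, 0.5998, 0.0404) x4=(-0.3209, 0.7198, -0.1054)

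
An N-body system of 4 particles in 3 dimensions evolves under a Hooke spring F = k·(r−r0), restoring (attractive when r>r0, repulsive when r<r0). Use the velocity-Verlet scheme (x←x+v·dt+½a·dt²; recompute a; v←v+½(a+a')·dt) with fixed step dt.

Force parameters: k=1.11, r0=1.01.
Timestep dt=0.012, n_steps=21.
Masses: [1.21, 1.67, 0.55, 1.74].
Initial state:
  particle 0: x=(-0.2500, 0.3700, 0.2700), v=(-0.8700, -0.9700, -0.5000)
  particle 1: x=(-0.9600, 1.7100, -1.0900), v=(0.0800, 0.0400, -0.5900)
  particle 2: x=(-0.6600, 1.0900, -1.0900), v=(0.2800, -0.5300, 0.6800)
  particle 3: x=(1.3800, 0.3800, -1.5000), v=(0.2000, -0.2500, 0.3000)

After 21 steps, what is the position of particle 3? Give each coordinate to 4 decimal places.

step 0: x0=(-0.2500, 0.3700, 0.2700) x1=(-0.9600, 1.7100, -1.0900) x2=(-0.6600, 1.0900, -1.0900) x3=(1.3800, 0.3800, -1.5000)
step 1: x0=(-0.2604, 0.3584, 0.2639) x1=(-0.9590, 1.7104, -1.0971) x2=(-0.6564, 1.0835, -1.0818) x3=(1.3822, 0.3771, -1.4963)
step 2: x0=(-0.2708, 0.3470, 0.2574) x1=(-0.9578, 1.7107, -1.1041) x2=(-0.6525, 1.0767, -1.0735) x3=(1.3842, 0.3742, -1.4925)
step 3: x0=(-0.2810, 0.3356, 0.2507) x1=(-0.9564, 1.7109, -1.1111) x2=(-0.6481, 1.0697, -1.0652) x3=(1.3857, 0.3715, -1.4886)
step 4: x0=(-0.2913, 0.3245, 0.2437) x1=(-0.9549, 1.7110, -1.1180) x2=(-0.6434, 1.0624, -1.0567) x3=(1.3870, 0.3689, -1.4845)
step 5: x0=(-0.3014, 0.3134, 0.2364) x1=(-0.9532, 1.7109, -1.1249) x2=(-0.6382, 1.0549, -1.0482) x3=(1.3879, 0.3664, -1.4803)
step 6: x0=(-0.3115, 0.3025, 0.2288) x1=(-0.9513, 1.7107, -1.1317) x2=(-0.6327, 1.0471, -1.0397) x3=(1.3886, 0.3640, -1.4759)
step 7: x0=(-0.3215, 0.2916, 0.2210) x1=(-0.9493, 1.7104, -1.1385) x2=(-0.6268, 1.0390, -1.0311) x3=(1.3888, 0.3617, -1.4715)
step 8: x0=(-0.3314, 0.2810, 0.2128) x1=(-0.9472, 1.7100, -1.1453) x2=(-0.6205, 1.0307, -1.0224) x3=(1.3888, 0.3595, -1.4669)
step 9: x0=(-0.3413, 0.2704, 0.2045) x1=(-0.9448, 1.7094, -1.1520) x2=(-0.6139, 1.0222, -1.0136) x3=(1.3884, 0.3575, -1.4621)
step 10: x0=(-0.3511, 0.2600, 0.1958) x1=(-0.9423, 1.7087, -1.1587) x2=(-0.6068, 1.0134, -1.0048) x3=(1.3878, 0.3555, -1.4572)
step 11: x0=(-0.3608, 0.2498, 0.1869) x1=(-0.9397, 1.7078, -1.1653) x2=(-0.5995, 1.0045, -0.9960) x3=(1.3868, 0.3536, -1.4522)
step 12: x0=(-0.3704, 0.2396, 0.1777) x1=(-0.9369, 1.7069, -1.1719) x2=(-0.5918, 0.9953, -0.9871) x3=(1.3854, 0.3519, -1.4471)
step 13: x0=(-0.3799, 0.2296, 0.1682) x1=(-0.9339, 1.7058, -1.1785) x2=(-0.5837, 0.9859, -0.9782) x3=(1.3838, 0.3502, -1.4419)
step 14: x0=(-0.3893, 0.2198, 0.1585) x1=(-0.9308, 1.7045, -1.1850) x2=(-0.5753, 0.9762, -0.9693) x3=(1.3818, 0.3487, -1.4365)
step 15: x0=(-0.3987, 0.2101, 0.1486) x1=(-0.9275, 1.7031, -1.1914) x2=(-0.5666, 0.9664, -0.9603) x3=(1.3795, 0.3472, -1.4310)
step 16: x0=(-0.4079, 0.2005, 0.1383) x1=(-0.9240, 1.7016, -1.1978) x2=(-0.5575, 0.9564, -0.9513) x3=(1.3769, 0.3459, -1.4254)
step 17: x0=(-0.4171, 0.1910, 0.1279) x1=(-0.9204, 1.6999, -1.2042) x2=(-0.5481, 0.9463, -0.9422) x3=(1.3739, 0.3446, -1.4197)
step 18: x0=(-0.4261, 0.1817, 0.1172) x1=(-0.9167, 1.6981, -1.2105) x2=(-0.5384, 0.9359, -0.9332) x3=(1.3707, 0.3435, -1.4138)
step 19: x0=(-0.4351, 0.1726, 0.1063) x1=(-0.9128, 1.6961, -1.2168) x2=(-0.5284, 0.9254, -0.9242) x3=(1.3671, 0.3424, -1.4079)
step 20: x0=(-0.4439, 0.1635, 0.0951) x1=(-0.9087, 1.6940, -1.2230) x2=(-0.5182, 0.9147, -0.9151) x3=(1.3632, 0.3414, -1.4018)
step 21: x0=(-0.4526, 0.1546, 0.0837) x1=(-0.9045, 1.6918, -1.2291) x2=(-0.5076, 0.9039, -0.9061) x3=(1.3591, 0.3406, -1.3956)

(1.3591, 0.3406, -1.3956)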